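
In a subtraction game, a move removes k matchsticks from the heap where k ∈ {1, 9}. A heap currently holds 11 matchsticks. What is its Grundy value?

1

Grundy values for subtraction set {1, 9}:
k:     0  1  2  3  4  5  6  7  8  9 10 11
g(k):  0  1  0  1  0  1  0  1  0  1  0  1
So g(11) = 1.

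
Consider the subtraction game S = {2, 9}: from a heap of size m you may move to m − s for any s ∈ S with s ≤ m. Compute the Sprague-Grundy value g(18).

1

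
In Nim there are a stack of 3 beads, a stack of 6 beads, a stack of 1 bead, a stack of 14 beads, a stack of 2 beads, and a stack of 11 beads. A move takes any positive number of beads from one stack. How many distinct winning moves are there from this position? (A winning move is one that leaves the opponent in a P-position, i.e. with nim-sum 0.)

5

Compute the nim-sum pairwise:
3 ⊕ 6 = 5
5 ⊕ 1 = 4
4 ⊕ 14 = 10
10 ⊕ 2 = 8
8 ⊕ 11 = 3
The overall nim-sum is X = 3. A stack of size p has a winning move iff p XOR X < p (reduce it to p XOR X).
  3: 3 XOR 3 = 0 < 3 — winning move (to 0).
  6: 6 XOR 3 = 5 < 6 — winning move (to 5).
  1: 1 XOR 3 = 2 ≥ 1 — no move.
  14: 14 XOR 3 = 13 < 14 — winning move (to 13).
  2: 2 XOR 3 = 1 < 2 — winning move (to 1).
  11: 11 XOR 3 = 8 < 11 — winning move (to 8).
That gives 5 winning moves.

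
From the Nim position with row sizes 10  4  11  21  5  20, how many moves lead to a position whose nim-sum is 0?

Compute the nim-sum pairwise:
10 XOR 4 = 14
14 XOR 11 = 5
5 XOR 21 = 16
16 XOR 5 = 21
21 XOR 20 = 1
The overall nim-sum is X = 1. A row of size p has a winning move iff p XOR X < p (reduce it to p XOR X).
  10: 10 XOR 1 = 11 ≥ 10 — no move.
  4: 4 XOR 1 = 5 ≥ 4 — no move.
  11: 11 XOR 1 = 10 < 11 — winning move (to 10).
  21: 21 XOR 1 = 20 < 21 — winning move (to 20).
  5: 5 XOR 1 = 4 < 5 — winning move (to 4).
  20: 20 XOR 1 = 21 ≥ 20 — no move.
That gives 3 winning moves.

3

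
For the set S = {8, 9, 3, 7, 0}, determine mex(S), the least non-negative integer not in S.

0 is in the set but 1 is not, so the mex is 1.

1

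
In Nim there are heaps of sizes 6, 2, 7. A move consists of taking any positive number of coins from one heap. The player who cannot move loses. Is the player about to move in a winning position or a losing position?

Write each in binary and XOR column by column:
  110  (6)
  010  (2)
  111  (7)
  ---
  011  (3)
The nim-sum is 3 ≠ 0, so this is an N-position: the player to move can win.

Winning position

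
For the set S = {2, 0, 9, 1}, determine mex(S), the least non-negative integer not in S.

The values 0, 1, 2 are all present; 3 is the first non-negative integer missing from the set.

3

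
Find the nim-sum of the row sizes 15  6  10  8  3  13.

Compute the nim-sum pairwise:
15 ^ 6 = 9
9 ^ 10 = 3
3 ^ 8 = 11
11 ^ 3 = 8
8 ^ 13 = 5

5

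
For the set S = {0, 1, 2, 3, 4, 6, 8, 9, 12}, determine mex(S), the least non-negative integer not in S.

The values 0, 1, 2, 3, 4 are all present; 5 is the first non-negative integer missing from the set.

5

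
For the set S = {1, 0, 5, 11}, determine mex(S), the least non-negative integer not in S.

2

The values 0, 1 are all present; 2 is the first non-negative integer missing from the set.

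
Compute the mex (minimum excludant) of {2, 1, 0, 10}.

The values 0, 1, 2 are all present; 3 is the first non-negative integer missing from the set.

3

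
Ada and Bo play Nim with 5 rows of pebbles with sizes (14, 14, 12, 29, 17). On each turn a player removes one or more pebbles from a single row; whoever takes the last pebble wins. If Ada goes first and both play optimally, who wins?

Bo wins

Nim-sum: 14 ⊕ 14 ⊕ 12 ⊕ 29 ⊕ 17 = 0.
The nim-sum is 0, so this is a P-position: the player to move is in a losing position under optimal play; Ada is about to move from it and so loses — Bo wins.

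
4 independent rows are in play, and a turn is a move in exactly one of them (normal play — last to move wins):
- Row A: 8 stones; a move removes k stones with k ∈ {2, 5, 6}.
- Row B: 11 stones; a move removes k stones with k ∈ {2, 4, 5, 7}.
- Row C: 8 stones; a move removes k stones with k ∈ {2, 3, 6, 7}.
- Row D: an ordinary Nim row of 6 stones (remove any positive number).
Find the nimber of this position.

5

Grundy values for row A (subtraction set {2, 5, 6}):
k:     0  1  2  3  4  5  6  7  8
g(k):  0  0  1  1  0  2  1  3  0
So g(8) = 0.
Grundy values for row B (subtraction set {2, 4, 5, 7}):
g(0) = mex{} = 0
g(1) = mex{} = 0
g(2) = mex{0} = 1
g(3) = mex{0} = 1
g(4) = mex{0,1} = 2
g(5) = mex{0,1} = 2
g(6) = mex{0,1,2} = 3
g(7) = mex{0,1,2} = 3
g(8) = mex{0,1,2,3} = 4
g(9) = mex{1,2,3} = 0
g(10) = mex{1,2,3,4} = 0
g(11) = mex{0,2,3} = 1
So g(11) = 1.
For row C, compute g(0), g(1), … with moves {2, 3, 6, 7}:
k:     0  1  2  3  4  5  6  7  8
g(k):  0  0  1  1  2  0  3  1  2
So g(8) = 2.
Row D is a plain Nim row of size 6, so its Grundy value is 6.
The value of a disjunctive sum is the nim-sum of the parts.
Combined value = 0 XOR 1 XOR 2 XOR 6 = 5.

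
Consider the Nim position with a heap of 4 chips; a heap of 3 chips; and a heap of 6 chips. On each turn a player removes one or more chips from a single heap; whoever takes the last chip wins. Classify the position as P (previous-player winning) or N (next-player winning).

N-position

Nim-sum: 4 ⊕ 3 ⊕ 6 = 1.
The nim-sum is 1 ≠ 0, so this is an N-position: the player to move can win.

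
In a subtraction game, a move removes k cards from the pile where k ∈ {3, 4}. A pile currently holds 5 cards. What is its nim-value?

Compute g(0), g(1), … for moves {3, 4}:
k:     0  1  2  3  4  5
g(k):  0  0  0  1  1  1
So g(5) = 1.

1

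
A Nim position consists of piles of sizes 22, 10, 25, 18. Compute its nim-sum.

23

Nim-sum: 22 XOR 10 XOR 25 XOR 18 = 23.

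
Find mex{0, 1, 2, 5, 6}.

The values 0, 1, 2 are all present; 3 is the first non-negative integer missing from the set.

3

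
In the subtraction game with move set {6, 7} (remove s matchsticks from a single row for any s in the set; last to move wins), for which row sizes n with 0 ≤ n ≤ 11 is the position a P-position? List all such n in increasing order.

0, 1, 2, 3, 4, 5

Build the Grundy sequence with g(k) = mex{g(k−s) : s ∈ {6, 7}, s ≤ k}:
g(0) = mex{} = 0
g(1) = mex{} = 0
g(2) = mex{} = 0
g(3) = mex{} = 0
g(4) = mex{} = 0
g(5) = mex{} = 0
g(6) = mex{0} = 1
g(7) = mex{0} = 1
g(8) = mex{0} = 1
g(9) = mex{0} = 1
g(10) = mex{0} = 1
g(11) = mex{0} = 1
The P-positions (g = 0) in 0..11 are 0, 1, 2, 3, 4, 5.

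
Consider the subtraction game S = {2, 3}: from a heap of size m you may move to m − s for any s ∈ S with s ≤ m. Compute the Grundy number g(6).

0

Build the Grundy sequence with g(k) = mex{g(k−s) : s ∈ {2, 3}, s ≤ k}:
g(0) = mex{} = 0
g(1) = mex{} = 0
g(2) = mex{0} = 1
g(3) = mex{0} = 1
g(4) = mex{0,1} = 2
g(5) = mex{1} = 0
g(6) = mex{1,2} = 0
So g(6) = 0.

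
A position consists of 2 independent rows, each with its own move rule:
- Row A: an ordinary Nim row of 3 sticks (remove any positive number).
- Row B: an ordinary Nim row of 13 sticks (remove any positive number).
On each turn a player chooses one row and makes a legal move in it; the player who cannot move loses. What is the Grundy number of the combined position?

Row A is a plain Nim row of size 3, so its Grundy value is 3.
Row B is a plain Nim row of size 13, so its Grundy value is 13.
The value of a disjunctive sum is the nim-sum of the parts.
Combined value = 3 XOR 13 = 14.

14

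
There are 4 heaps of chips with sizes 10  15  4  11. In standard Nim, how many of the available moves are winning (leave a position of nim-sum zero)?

Bitwise XOR of the heap sizes:
  1010  (10)
  1111  (15)
  0100  (4)
  1011  (11)
  ----
  1010  (10)
The overall nim-sum is X = 10. A heap of size p has a winning move iff p XOR X < p (reduce it to p XOR X).
  10: 10 XOR 10 = 0 < 10 — winning move (to 0).
  15: 15 XOR 10 = 5 < 15 — winning move (to 5).
  4: 4 XOR 10 = 14 ≥ 4 — no move.
  11: 11 XOR 10 = 1 < 11 — winning move (to 1).
That gives 3 winning moves.

3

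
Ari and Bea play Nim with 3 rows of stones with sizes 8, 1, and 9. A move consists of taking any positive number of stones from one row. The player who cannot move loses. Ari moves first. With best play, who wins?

Bea wins

Nim-sum: 8 ⊕ 1 ⊕ 9 = 0.
The nim-sum is 0, so this is a P-position: the player to move is in a losing position under optimal play; Ari is about to move from it and so loses — Bea wins.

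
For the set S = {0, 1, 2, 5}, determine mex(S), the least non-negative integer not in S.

3

The values 0, 1, 2 are all present; 3 is the first non-negative integer missing from the set.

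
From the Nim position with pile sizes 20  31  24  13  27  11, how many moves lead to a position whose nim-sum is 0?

Compute the nim-sum pairwise:
20 XOR 31 = 11
11 XOR 24 = 19
19 XOR 13 = 30
30 XOR 27 = 5
5 XOR 11 = 14
The overall nim-sum is X = 14. A pile of size p has a winning move iff p XOR X < p (reduce it to p XOR X).
  20: 20 XOR 14 = 26 ≥ 20 — no move.
  31: 31 XOR 14 = 17 < 31 — winning move (to 17).
  24: 24 XOR 14 = 22 < 24 — winning move (to 22).
  13: 13 XOR 14 = 3 < 13 — winning move (to 3).
  27: 27 XOR 14 = 21 < 27 — winning move (to 21).
  11: 11 XOR 14 = 5 < 11 — winning move (to 5).
That gives 5 winning moves.

5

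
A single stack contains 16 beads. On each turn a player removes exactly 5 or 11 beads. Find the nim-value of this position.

Build the Grundy sequence with g(k) = mex{g(k−s) : s ∈ {5, 11}, s ≤ k}:
k:     0  1  2  3  4  5  6  7  8  9 10 11 12 13 14 15 16
g(k):  0  0  0  0  0  1  1  1  1  1  0  2  2  2  2  1  0
So g(16) = 0.

0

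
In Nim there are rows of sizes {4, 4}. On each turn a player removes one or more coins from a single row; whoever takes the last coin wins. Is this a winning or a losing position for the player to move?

Write each in binary and XOR column by column:
  100  (4)
  100  (4)
  ---
  000  (0)
The nim-sum is 0, so this is a P-position: the player to move is in a losing position under optimal play.

Losing position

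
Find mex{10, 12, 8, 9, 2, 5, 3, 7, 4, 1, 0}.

The values 0, 1, 2, 3, 4, 5 are all present; 6 is the first non-negative integer missing from the set.

6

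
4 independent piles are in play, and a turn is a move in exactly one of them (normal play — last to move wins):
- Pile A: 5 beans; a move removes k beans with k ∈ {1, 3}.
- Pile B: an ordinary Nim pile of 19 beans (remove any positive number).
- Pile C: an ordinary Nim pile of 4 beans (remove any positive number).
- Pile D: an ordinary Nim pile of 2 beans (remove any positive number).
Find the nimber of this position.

For pile A, compute g(0), g(1), … with moves {1, 3}:
g(0) = mex{} = 0
g(1) = mex{0} = 1
g(2) = mex{1} = 0
g(3) = mex{0} = 1
g(4) = mex{1} = 0
g(5) = mex{0} = 1
So g(5) = 1.
Pile B is a plain Nim pile of size 19, so its Grundy value is 19.
Pile C is a plain Nim pile of size 4, so its Grundy value is 4.
Pile D is a plain Nim pile of size 2, so its Grundy value is 2.
The value of a disjunctive sum is the nim-sum of the parts.
Combined value = 1 XOR 19 XOR 4 XOR 2 = 20.

20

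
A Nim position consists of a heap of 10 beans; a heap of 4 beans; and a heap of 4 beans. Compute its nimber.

In binary:
  1010  (10)
  0100  (4)
  0100  (4)
  ----
  1010  (10)

10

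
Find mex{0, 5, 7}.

0 is in the set but 1 is not, so the mex is 1.

1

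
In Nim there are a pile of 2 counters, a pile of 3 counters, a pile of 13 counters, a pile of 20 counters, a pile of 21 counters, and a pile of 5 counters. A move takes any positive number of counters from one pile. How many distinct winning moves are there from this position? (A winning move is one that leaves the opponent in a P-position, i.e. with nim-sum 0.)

1

Compute the nim-sum pairwise:
2 ⊕ 3 = 1
1 ⊕ 13 = 12
12 ⊕ 20 = 24
24 ⊕ 21 = 13
13 ⊕ 5 = 8
The overall nim-sum is X = 8. A pile of size p has a winning move iff p XOR X < p (reduce it to p XOR X).
  2: 2 XOR 8 = 10 ≥ 2 — no move.
  3: 3 XOR 8 = 11 ≥ 3 — no move.
  13: 13 XOR 8 = 5 < 13 — winning move (to 5).
  20: 20 XOR 8 = 28 ≥ 20 — no move.
  21: 21 XOR 8 = 29 ≥ 21 — no move.
  5: 5 XOR 8 = 13 ≥ 5 — no move.
That gives 1 winning move.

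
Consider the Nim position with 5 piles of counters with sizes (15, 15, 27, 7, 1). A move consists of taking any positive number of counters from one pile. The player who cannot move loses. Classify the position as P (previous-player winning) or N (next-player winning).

N-position

Compute the nim-sum pairwise:
15 ⊕ 15 = 0
0 ⊕ 27 = 27
27 ⊕ 7 = 28
28 ⊕ 1 = 29
The nim-sum is 29 ≠ 0, so this is an N-position: the player to move can win.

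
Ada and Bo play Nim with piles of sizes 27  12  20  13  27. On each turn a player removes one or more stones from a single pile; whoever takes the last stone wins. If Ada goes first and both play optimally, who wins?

Ada wins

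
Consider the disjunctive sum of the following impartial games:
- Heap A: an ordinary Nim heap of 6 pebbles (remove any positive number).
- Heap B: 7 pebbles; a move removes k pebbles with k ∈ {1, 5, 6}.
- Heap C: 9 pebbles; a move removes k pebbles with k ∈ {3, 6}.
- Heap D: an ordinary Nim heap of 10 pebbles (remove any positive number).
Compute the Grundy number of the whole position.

Heap A is a plain Nim heap of size 6, so its Grundy value is 6.
Grundy values for heap B (subtraction set {1, 5, 6}):
k:     0  1  2  3  4  5  6  7
g(k):  0  1  0  1  0  1  2  3
So g(7) = 3.
For heap C, compute g(0), g(1), … with moves {3, 6}:
g(0) = mex{} = 0
g(1) = mex{} = 0
g(2) = mex{} = 0
g(3) = mex{0} = 1
g(4) = mex{0} = 1
g(5) = mex{0} = 1
g(6) = mex{0,1} = 2
g(7) = mex{0,1} = 2
g(8) = mex{0,1} = 2
g(9) = mex{1,2} = 0
So g(9) = 0.
Heap D is a plain Nim heap of size 10, so its Grundy value is 10.
By the Sprague-Grundy theorem, the Grundy value of a sum of independent games is the XOR of the component values.
Combined value = 6 ⊕ 3 ⊕ 0 ⊕ 10 = 15.

15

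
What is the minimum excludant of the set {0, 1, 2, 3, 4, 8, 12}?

5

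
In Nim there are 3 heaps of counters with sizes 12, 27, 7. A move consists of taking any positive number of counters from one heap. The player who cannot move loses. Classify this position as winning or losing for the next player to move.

Compute the nim-sum pairwise:
12 ^ 27 = 23
23 ^ 7 = 16
The nim-sum is 16 ≠ 0, so this is an N-position: the player to move can win.

Winning position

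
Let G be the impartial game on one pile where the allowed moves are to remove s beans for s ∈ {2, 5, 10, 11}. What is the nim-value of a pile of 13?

3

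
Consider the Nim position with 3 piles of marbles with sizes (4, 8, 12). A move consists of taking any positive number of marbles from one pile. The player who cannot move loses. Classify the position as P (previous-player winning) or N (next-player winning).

Bitwise XOR of the heap sizes:
  0100  (4)
  1000  (8)
  1100  (12)
  ----
  0000  (0)
The nim-sum is 0, so this is a P-position: the player to move is in a losing position under optimal play.

P-position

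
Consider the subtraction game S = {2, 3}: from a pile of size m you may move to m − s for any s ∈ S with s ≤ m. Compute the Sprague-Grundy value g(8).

1

Compute g(0), g(1), … for moves {2, 3}:
k:     0  1  2  3  4  5  6  7  8
g(k):  0  0  1  1  2  0  0  1  1
So g(8) = 1.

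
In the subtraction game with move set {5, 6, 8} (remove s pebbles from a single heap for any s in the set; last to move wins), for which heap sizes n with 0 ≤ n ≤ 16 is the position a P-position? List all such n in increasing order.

0, 1, 2, 3, 4, 13, 14, 15, 16

Compute g(0), g(1), … for moves {5, 6, 8}:
k:     0  1  2  3  4  5  6  7  8  9 10 11 12 13 14 15 16
g(k):  0  0  0  0  0  1  1  1  1  1  2  2  2  0  0  0  0
The P-positions (g = 0) in 0..16 are 0, 1, 2, 3, 4, 13, 14, 15, 16.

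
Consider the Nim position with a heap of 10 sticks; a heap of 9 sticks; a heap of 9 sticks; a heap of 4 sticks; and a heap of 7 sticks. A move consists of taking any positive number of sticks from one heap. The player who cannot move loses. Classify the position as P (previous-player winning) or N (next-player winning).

Nim-sum: 10 XOR 9 XOR 9 XOR 4 XOR 7 = 9.
The nim-sum is 9 ≠ 0, so this is an N-position: the player to move can win.

N-position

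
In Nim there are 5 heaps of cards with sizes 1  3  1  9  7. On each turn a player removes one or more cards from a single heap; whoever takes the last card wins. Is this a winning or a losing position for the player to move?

Winning position

In binary:
  0001  (1)
  0011  (3)
  0001  (1)
  1001  (9)
  0111  (7)
  ----
  1101  (13)
The nim-sum is 13 ≠ 0, so this is an N-position: the player to move can win.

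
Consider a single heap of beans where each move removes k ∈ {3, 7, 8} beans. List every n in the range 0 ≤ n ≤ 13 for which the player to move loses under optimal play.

Build the Grundy sequence with g(k) = mex{g(k−s) : s ∈ {3, 7, 8}, s ≤ k}:
k:     0  1  2  3  4  5  6  7  8  9 10 11 12 13
g(k):  0  0  0  1  1  1  0  2  2  1  3  0  0  2
The P-positions (g = 0) in 0..13 are 0, 1, 2, 6, 11, 12.

0, 1, 2, 6, 11, 12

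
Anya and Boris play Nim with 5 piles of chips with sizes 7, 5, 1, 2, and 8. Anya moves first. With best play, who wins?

Compute the nim-sum pairwise:
7 XOR 5 = 2
2 XOR 1 = 3
3 XOR 2 = 1
1 XOR 8 = 9
The nim-sum is 9 ≠ 0, so this is an N-position: the player to move can win; Anya has a winning move.

Anya wins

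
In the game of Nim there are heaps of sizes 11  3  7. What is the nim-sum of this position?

15

Nim-sum: 11 XOR 3 XOR 7 = 15.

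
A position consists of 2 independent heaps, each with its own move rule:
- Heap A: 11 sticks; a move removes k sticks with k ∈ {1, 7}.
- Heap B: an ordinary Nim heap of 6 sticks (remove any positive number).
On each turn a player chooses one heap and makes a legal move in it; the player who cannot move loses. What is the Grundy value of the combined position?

Build the Grundy sequence for heap A with g(k) = mex{g(k−s) : s ∈ {1, 7}, s ≤ k}:
g(0) = mex{} = 0
g(1) = mex{0} = 1
g(2) = mex{1} = 0
g(3) = mex{0} = 1
g(4) = mex{1} = 0
g(5) = mex{0} = 1
g(6) = mex{1} = 0
g(7) = mex{0} = 1
g(8) = mex{1} = 0
g(9) = mex{0} = 1
g(10) = mex{1} = 0
g(11) = mex{0} = 1
So g(11) = 1.
Heap B is a plain Nim heap of size 6, so its Grundy value is 6.
The value of a disjunctive sum is the nim-sum of the parts.
Combined value = 1 ⊕ 6 = 7.

7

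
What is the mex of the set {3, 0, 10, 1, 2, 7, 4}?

The values 0, 1, 2, 3, 4 are all present; 5 is the first non-negative integer missing from the set.

5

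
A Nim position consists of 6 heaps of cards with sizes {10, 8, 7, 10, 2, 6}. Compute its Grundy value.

Nim-sum: 10 XOR 8 XOR 7 XOR 10 XOR 2 XOR 6 = 11.

11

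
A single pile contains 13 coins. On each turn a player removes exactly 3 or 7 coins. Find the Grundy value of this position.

1

Compute g(0), g(1), … for moves {3, 7}:
k:     0  1  2  3  4  5  6  7  8  9 10 11 12 13
g(k):  0  0  0  1  1  1  0  2  2  1  0  0  0  1
So g(13) = 1.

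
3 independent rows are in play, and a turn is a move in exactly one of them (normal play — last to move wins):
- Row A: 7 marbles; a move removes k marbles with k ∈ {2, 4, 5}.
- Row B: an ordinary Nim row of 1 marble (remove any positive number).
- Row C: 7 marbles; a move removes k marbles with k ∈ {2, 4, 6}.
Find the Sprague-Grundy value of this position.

2

For row A, compute g(0), g(1), … with moves {2, 4, 5}:
k:     0  1  2  3  4  5  6  7
g(k):  0  0  1  1  2  2  3  0
So g(7) = 0.
Row B is a plain Nim row of size 1, so its Grundy value is 1.
Build the Grundy sequence for row C with g(k) = mex{g(k−s) : s ∈ {2, 4, 6}, s ≤ k}:
g(0) = mex{} = 0
g(1) = mex{} = 0
g(2) = mex{0} = 1
g(3) = mex{0} = 1
g(4) = mex{0,1} = 2
g(5) = mex{0,1} = 2
g(6) = mex{0,1,2} = 3
g(7) = mex{0,1,2} = 3
So g(7) = 3.
By the Sprague-Grundy theorem, the Grundy value of a sum of independent games is the XOR of the component values.
Combined value = 0 ⊕ 1 ⊕ 3 = 2.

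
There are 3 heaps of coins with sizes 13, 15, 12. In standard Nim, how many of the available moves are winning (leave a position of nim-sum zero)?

Bitwise XOR of the heap sizes:
  1101  (13)
  1111  (15)
  1100  (12)
  ----
  1110  (14)
The overall nim-sum is X = 14. A heap of size p has a winning move iff p XOR X < p (reduce it to p XOR X).
  13: 13 XOR 14 = 3 < 13 — winning move (to 3).
  15: 15 XOR 14 = 1 < 15 — winning move (to 1).
  12: 12 XOR 14 = 2 < 12 — winning move (to 2).
That gives 3 winning moves.

3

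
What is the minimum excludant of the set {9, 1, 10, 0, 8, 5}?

2

The values 0, 1 are all present; 2 is the first non-negative integer missing from the set.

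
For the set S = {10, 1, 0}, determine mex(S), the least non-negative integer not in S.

2

The values 0, 1 are all present; 2 is the first non-negative integer missing from the set.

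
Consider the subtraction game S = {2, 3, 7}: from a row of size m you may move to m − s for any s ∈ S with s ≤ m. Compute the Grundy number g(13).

1

Build the Grundy sequence with g(k) = mex{g(k−s) : s ∈ {2, 3, 7}, s ≤ k}:
g(0) = mex{} = 0
g(1) = mex{} = 0
g(2) = mex{0} = 1
g(3) = mex{0} = 1
g(4) = mex{0,1} = 2
g(5) = mex{1} = 0
g(6) = mex{1,2} = 0
g(7) = mex{0,2} = 1
g(8) = mex{0} = 1
g(9) = mex{0,1} = 2
g(10) = mex{1} = 0
g(11) = mex{1,2} = 0
g(12) = mex{0,2} = 1
g(13) = mex{0} = 1
So g(13) = 1.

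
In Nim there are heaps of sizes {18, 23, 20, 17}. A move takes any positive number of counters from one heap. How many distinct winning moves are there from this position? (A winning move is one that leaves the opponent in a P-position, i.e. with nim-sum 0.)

0

Compute the nim-sum pairwise:
18 ^ 23 = 5
5 ^ 20 = 17
17 ^ 17 = 0
The nim-sum is already 0, so every move leaves a nonzero nim-sum — there are no winning moves.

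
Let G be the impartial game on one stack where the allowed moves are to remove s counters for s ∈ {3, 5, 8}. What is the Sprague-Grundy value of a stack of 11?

Grundy values for subtraction set {3, 5, 8}:
g(0) = mex{} = 0
g(1) = mex{} = 0
g(2) = mex{} = 0
g(3) = mex{0} = 1
g(4) = mex{0} = 1
g(5) = mex{0} = 1
g(6) = mex{0,1} = 2
g(7) = mex{0,1} = 2
g(8) = mex{0,1} = 2
g(9) = mex{0,1,2} = 3
g(10) = mex{0,1,2} = 3
g(11) = mex{1,2} = 0
So g(11) = 0.

0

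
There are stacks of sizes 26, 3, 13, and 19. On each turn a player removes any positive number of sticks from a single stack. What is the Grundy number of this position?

Write each in binary and XOR column by column:
  11010  (26)
  00011  (3)
  01101  (13)
  10011  (19)
  -----
  00111  (7)

7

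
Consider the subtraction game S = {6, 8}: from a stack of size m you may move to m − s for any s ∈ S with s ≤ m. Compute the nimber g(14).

Grundy values for subtraction set {6, 8}:
g(0) = mex{} = 0
g(1) = mex{} = 0
g(2) = mex{} = 0
g(3) = mex{} = 0
g(4) = mex{} = 0
g(5) = mex{} = 0
g(6) = mex{0} = 1
g(7) = mex{0} = 1
g(8) = mex{0} = 1
g(9) = mex{0} = 1
g(10) = mex{0} = 1
g(11) = mex{0} = 1
g(12) = mex{0,1} = 2
g(13) = mex{0,1} = 2
g(14) = mex{1} = 0
So g(14) = 0.

0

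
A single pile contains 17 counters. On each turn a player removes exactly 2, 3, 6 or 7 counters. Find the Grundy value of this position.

2

Grundy values for subtraction set {2, 3, 6, 7}:
k:     0  1  2  3  4  5  6  7  8  9 10 11 12 13 14 15 16 17
g(k):  0  0  1  1  2  0  3  1  2  0  0  1  1  2  0  3  1  2
So g(17) = 2.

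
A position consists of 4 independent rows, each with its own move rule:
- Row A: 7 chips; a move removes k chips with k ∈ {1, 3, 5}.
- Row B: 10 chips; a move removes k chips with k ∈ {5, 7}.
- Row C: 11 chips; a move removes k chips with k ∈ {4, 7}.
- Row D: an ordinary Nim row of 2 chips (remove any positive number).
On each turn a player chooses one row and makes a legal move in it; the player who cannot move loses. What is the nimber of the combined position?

Build the Grundy sequence for row A with g(k) = mex{g(k−s) : s ∈ {1, 3, 5}, s ≤ k}:
g(0) = mex{} = 0
g(1) = mex{0} = 1
g(2) = mex{1} = 0
g(3) = mex{0} = 1
g(4) = mex{1} = 0
g(5) = mex{0} = 1
g(6) = mex{1} = 0
g(7) = mex{0} = 1
So g(7) = 1.
Build the Grundy sequence for row B with g(k) = mex{g(k−s) : s ∈ {5, 7}, s ≤ k}:
k:     0  1  2  3  4  5  6  7  8  9 10
g(k):  0  0  0  0  0  1  1  1  1  1  2
So g(10) = 2.
Build the Grundy sequence for row C with g(k) = mex{g(k−s) : s ∈ {4, 7}, s ≤ k}:
k:     0  1  2  3  4  5  6  7  8  9 10 11
g(k):  0  0  0  0  1  1  1  1  2  2  2  0
So g(11) = 0.
Row D is a plain Nim row of size 2, so its Grundy value is 2.
By the Sprague-Grundy theorem, the Grundy value of a sum of independent games is the XOR of the component values.
Combined value = 1 ⊕ 2 ⊕ 0 ⊕ 2 = 1.

1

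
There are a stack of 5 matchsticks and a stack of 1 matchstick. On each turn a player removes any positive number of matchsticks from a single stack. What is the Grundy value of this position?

4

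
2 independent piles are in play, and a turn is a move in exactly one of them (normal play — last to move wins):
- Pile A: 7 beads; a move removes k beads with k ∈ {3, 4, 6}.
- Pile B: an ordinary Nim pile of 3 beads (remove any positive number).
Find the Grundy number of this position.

1

For pile A, compute g(0), g(1), … with moves {3, 4, 6}:
g(0) = mex{} = 0
g(1) = mex{} = 0
g(2) = mex{} = 0
g(3) = mex{0} = 1
g(4) = mex{0} = 1
g(5) = mex{0} = 1
g(6) = mex{0,1} = 2
g(7) = mex{0,1} = 2
So g(7) = 2.
Pile B is a plain Nim pile of size 3, so its Grundy value is 3.
By the Sprague-Grundy theorem, the Grundy value of a sum of independent games is the XOR of the component values.
Combined value = 2 XOR 3 = 1.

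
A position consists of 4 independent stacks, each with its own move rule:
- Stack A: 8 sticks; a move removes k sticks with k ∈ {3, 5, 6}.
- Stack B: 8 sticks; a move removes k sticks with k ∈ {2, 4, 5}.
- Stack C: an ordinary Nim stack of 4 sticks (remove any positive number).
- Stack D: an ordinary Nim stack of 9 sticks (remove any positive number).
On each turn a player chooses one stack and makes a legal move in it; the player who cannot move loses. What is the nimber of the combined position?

15

Grundy values for stack A (subtraction set {3, 5, 6}):
k:     0  1  2  3  4  5  6  7  8
g(k):  0  0  0  1  1  1  2  2  2
So g(8) = 2.
Build the Grundy sequence for stack B with g(k) = mex{g(k−s) : s ∈ {2, 4, 5}, s ≤ k}:
g(0) = mex{} = 0
g(1) = mex{} = 0
g(2) = mex{0} = 1
g(3) = mex{0} = 1
g(4) = mex{0,1} = 2
g(5) = mex{0,1} = 2
g(6) = mex{0,1,2} = 3
g(7) = mex{1,2} = 0
g(8) = mex{1,2,3} = 0
So g(8) = 0.
Stack C is a plain Nim stack of size 4, so its Grundy value is 4.
Stack D is a plain Nim stack of size 9, so its Grundy value is 9.
By the Sprague-Grundy theorem, the Grundy value of a sum of independent games is the XOR of the component values.
Combined value = 2 ⊕ 0 ⊕ 4 ⊕ 9 = 15.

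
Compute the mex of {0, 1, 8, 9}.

2

The values 0, 1 are all present; 2 is the first non-negative integer missing from the set.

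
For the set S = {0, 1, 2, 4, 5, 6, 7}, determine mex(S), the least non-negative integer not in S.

The values 0, 1, 2 are all present; 3 is the first non-negative integer missing from the set.

3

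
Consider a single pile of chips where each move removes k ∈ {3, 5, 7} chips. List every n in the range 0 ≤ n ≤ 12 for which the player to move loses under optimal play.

Grundy values for subtraction set {3, 5, 7}:
g(0) = mex{} = 0
g(1) = mex{} = 0
g(2) = mex{} = 0
g(3) = mex{0} = 1
g(4) = mex{0} = 1
g(5) = mex{0} = 1
g(6) = mex{0,1} = 2
g(7) = mex{0,1} = 2
g(8) = mex{0,1} = 2
g(9) = mex{0,1,2} = 3
g(10) = mex{1,2} = 0
g(11) = mex{1,2} = 0
g(12) = mex{1,2,3} = 0
The P-positions (g = 0) in 0..12 are 0, 1, 2, 10, 11, 12.

0, 1, 2, 10, 11, 12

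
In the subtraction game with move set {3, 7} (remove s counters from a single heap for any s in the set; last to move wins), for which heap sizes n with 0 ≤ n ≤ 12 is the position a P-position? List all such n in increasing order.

0, 1, 2, 6, 10, 11, 12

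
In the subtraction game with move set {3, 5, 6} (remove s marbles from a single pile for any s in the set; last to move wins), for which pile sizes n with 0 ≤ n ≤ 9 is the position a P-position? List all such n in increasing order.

0, 1, 2, 9

Build the Grundy sequence with g(k) = mex{g(k−s) : s ∈ {3, 5, 6}, s ≤ k}:
g(0) = mex{} = 0
g(1) = mex{} = 0
g(2) = mex{} = 0
g(3) = mex{0} = 1
g(4) = mex{0} = 1
g(5) = mex{0} = 1
g(6) = mex{0,1} = 2
g(7) = mex{0,1} = 2
g(8) = mex{0,1} = 2
g(9) = mex{1,2} = 0
The P-positions (g = 0) in 0..9 are 0, 1, 2, 9.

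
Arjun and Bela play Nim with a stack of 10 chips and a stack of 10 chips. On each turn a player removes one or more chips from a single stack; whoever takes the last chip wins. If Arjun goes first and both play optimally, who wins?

Nim-sum: 10 XOR 10 = 0.
The nim-sum is 0, so this is a P-position: the player to move is in a losing position under optimal play; Arjun is about to move from it and so loses — Bela wins.

Bela wins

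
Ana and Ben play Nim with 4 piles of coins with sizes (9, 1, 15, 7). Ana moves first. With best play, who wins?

Nim-sum: 9 ⊕ 1 ⊕ 15 ⊕ 7 = 0.
The nim-sum is 0, so this is a P-position: the player to move is in a losing position under optimal play; Ana is about to move from it and so loses — Ben wins.

Ben wins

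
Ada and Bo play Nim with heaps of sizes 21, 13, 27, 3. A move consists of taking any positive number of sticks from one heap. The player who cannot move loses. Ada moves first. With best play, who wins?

Bo wins

Write each in binary and XOR column by column:
  10101  (21)
  01101  (13)
  11011  (27)
  00011  (3)
  -----
  00000  (0)
The nim-sum is 0, so this is a P-position: the player to move is in a losing position under optimal play; Ada is about to move from it and so loses — Bo wins.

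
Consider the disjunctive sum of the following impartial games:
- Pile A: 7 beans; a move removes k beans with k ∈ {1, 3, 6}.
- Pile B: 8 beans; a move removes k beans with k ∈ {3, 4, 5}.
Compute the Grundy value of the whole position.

For pile A, compute g(0), g(1), … with moves {1, 3, 6}:
g(0) = mex{} = 0
g(1) = mex{0} = 1
g(2) = mex{1} = 0
g(3) = mex{0} = 1
g(4) = mex{1} = 0
g(5) = mex{0} = 1
g(6) = mex{0,1} = 2
g(7) = mex{0,1,2} = 3
So g(7) = 3.
Build the Grundy sequence for pile B with g(k) = mex{g(k−s) : s ∈ {3, 4, 5}, s ≤ k}:
k:     0  1  2  3  4  5  6  7  8
g(k):  0  0  0  1  1  1  2  2  0
So g(8) = 0.
By the Sprague-Grundy theorem, the Grundy value of a sum of independent games is the XOR of the component values.
Combined value = 3 ⊕ 0 = 3.

3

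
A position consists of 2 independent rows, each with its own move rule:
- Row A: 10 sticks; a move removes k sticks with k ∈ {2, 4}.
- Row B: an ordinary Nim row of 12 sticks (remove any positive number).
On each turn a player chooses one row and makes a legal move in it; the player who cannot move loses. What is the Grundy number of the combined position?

14

Build the Grundy sequence for row A with g(k) = mex{g(k−s) : s ∈ {2, 4}, s ≤ k}:
k:     0  1  2  3  4  5  6  7  8  9 10
g(k):  0  0  1  1  2  2  0  0  1  1  2
So g(10) = 2.
Row B is a plain Nim row of size 12, so its Grundy value is 12.
By the Sprague-Grundy theorem, the Grundy value of a sum of independent games is the XOR of the component values.
Combined value = 2 ⊕ 12 = 14.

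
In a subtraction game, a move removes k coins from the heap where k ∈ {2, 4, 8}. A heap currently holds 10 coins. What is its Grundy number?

2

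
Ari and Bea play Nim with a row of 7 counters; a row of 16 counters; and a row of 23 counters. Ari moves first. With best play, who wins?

Compute the nim-sum pairwise:
7 ⊕ 16 = 23
23 ⊕ 23 = 0
The nim-sum is 0, so this is a P-position: the player to move is in a losing position under optimal play; Ari is about to move from it and so loses — Bea wins.

Bea wins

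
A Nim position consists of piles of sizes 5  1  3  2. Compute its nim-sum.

5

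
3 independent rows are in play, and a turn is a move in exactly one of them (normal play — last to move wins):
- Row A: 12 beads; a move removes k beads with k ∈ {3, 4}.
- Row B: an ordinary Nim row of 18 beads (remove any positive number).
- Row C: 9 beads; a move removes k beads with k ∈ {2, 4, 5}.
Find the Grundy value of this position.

For row A, compute g(0), g(1), … with moves {3, 4}:
k:     0  1  2  3  4  5  6  7  8  9 10 11 12
g(k):  0  0  0  1  1  1  2  0  0  0  1  1  1
So g(12) = 1.
Row B is a plain Nim row of size 18, so its Grundy value is 18.
Build the Grundy sequence for row C with g(k) = mex{g(k−s) : s ∈ {2, 4, 5}, s ≤ k}:
k:     0  1  2  3  4  5  6  7  8  9
g(k):  0  0  1  1  2  2  3  0  0  1
So g(9) = 1.
By the Sprague-Grundy theorem, the Grundy value of a sum of independent games is the XOR of the component values.
Combined value = 1 ⊕ 18 ⊕ 1 = 18.

18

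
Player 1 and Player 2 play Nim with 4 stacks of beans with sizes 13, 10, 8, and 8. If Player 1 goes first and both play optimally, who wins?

Nim-sum: 13 ⊕ 10 ⊕ 8 ⊕ 8 = 7.
The nim-sum is 7 ≠ 0, so this is an N-position: the player to move can win; Player 1 has a winning move.

Player 1 wins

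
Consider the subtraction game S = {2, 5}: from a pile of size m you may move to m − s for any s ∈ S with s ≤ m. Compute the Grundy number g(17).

1

Grundy values for subtraction set {2, 5}:
k:     0  1  2  3  4  5  6  7  8  9 10 11 12 13 14 15 16 17
g(k):  0  0  1  1  0  2  1  0  0  1  1  0  2  1  0  0  1  1
So g(17) = 1.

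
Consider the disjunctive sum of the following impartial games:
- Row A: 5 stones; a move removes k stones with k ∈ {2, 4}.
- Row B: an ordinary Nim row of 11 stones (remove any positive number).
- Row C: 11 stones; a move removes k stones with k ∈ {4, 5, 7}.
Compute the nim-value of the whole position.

9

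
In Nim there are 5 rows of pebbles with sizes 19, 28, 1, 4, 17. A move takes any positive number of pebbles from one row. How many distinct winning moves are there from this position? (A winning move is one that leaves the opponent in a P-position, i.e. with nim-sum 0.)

3

Write each in binary and XOR column by column:
  10011  (19)
  11100  (28)
  00001  (1)
  00100  (4)
  10001  (17)
  -----
  11011  (27)
The overall nim-sum is X = 27. A row of size p has a winning move iff p XOR X < p (reduce it to p XOR X).
  19: 19 XOR 27 = 8 < 19 — winning move (to 8).
  28: 28 XOR 27 = 7 < 28 — winning move (to 7).
  1: 1 XOR 27 = 26 ≥ 1 — no move.
  4: 4 XOR 27 = 31 ≥ 4 — no move.
  17: 17 XOR 27 = 10 < 17 — winning move (to 10).
That gives 3 winning moves.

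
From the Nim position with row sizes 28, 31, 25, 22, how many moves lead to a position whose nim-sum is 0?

3

In binary:
  11100  (28)
  11111  (31)
  11001  (25)
  10110  (22)
  -----
  01100  (12)
The overall nim-sum is X = 12. A row of size p has a winning move iff p XOR X < p (reduce it to p XOR X).
  28: 28 XOR 12 = 16 < 28 — winning move (to 16).
  31: 31 XOR 12 = 19 < 31 — winning move (to 19).
  25: 25 XOR 12 = 21 < 25 — winning move (to 21).
  22: 22 XOR 12 = 26 ≥ 22 — no move.
That gives 3 winning moves.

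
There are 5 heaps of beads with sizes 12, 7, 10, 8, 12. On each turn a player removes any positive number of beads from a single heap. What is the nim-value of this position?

Nim-sum: 12 XOR 7 XOR 10 XOR 8 XOR 12 = 5.

5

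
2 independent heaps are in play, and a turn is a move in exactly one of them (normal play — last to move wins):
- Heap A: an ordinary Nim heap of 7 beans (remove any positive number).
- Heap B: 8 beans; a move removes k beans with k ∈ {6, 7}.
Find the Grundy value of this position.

6

Heap A is a plain Nim heap of size 7, so its Grundy value is 7.
Build the Grundy sequence for heap B with g(k) = mex{g(k−s) : s ∈ {6, 7}, s ≤ k}:
k:     0  1  2  3  4  5  6  7  8
g(k):  0  0  0  0  0  0  1  1  1
So g(8) = 1.
The value of a disjunctive sum is the nim-sum of the parts.
Combined value = 7 ⊕ 1 = 6.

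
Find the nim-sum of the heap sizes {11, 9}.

2

Nim-sum: 11 ^ 9 = 2.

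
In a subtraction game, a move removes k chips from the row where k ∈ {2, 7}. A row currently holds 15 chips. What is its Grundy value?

1

Compute g(0), g(1), … for moves {2, 7}:
k:     0  1  2  3  4  5  6  7  8  9 10 11 12 13 14 15
g(k):  0  0  1  1  0  0  1  1  2  0  0  1  1  0  0  1
So g(15) = 1.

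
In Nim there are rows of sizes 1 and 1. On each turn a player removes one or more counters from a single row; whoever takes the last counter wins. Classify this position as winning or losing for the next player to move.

Losing position

Write each in binary and XOR column by column:
  1  (1)
  1  (1)
  -
  0  (0)
The nim-sum is 0, so this is a P-position: the player to move is in a losing position under optimal play.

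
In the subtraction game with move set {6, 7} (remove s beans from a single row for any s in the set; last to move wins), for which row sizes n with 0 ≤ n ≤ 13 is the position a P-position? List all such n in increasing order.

0, 1, 2, 3, 4, 5, 13

Compute g(0), g(1), … for moves {6, 7}:
k:     0  1  2  3  4  5  6  7  8  9 10 11 12 13
g(k):  0  0  0  0  0  0  1  1  1  1  1  1  2  0
The P-positions (g = 0) in 0..13 are 0, 1, 2, 3, 4, 5, 13.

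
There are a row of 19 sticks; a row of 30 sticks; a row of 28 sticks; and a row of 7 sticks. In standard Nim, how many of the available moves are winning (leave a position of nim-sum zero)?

3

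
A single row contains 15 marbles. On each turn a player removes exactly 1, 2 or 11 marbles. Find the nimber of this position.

0

Grundy values for subtraction set {1, 2, 11}:
k:     0  1  2  3  4  5  6  7  8  9 10 11 12 13 14 15
g(k):  0  1  2  0  1  2  0  1  2  0  1  2  0  1  2  0
So g(15) = 0.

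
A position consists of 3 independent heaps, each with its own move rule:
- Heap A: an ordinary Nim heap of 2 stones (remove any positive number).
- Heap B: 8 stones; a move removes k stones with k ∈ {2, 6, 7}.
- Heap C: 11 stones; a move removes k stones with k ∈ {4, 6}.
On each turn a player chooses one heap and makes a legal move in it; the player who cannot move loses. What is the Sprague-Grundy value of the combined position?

0

Heap A is a plain Nim heap of size 2, so its Grundy value is 2.
Build the Grundy sequence for heap B with g(k) = mex{g(k−s) : s ∈ {2, 6, 7}, s ≤ k}:
k:     0  1  2  3  4  5  6  7  8
g(k):  0  0  1  1  0  0  1  1  2
So g(8) = 2.
Grundy values for heap C (subtraction set {4, 6}):
k:     0  1  2  3  4  5  6  7  8  9 10 11
g(k):  0  0  0  0  1  1  1  1  2  2  0  0
So g(11) = 0.
The value of a disjunctive sum is the nim-sum of the parts.
Combined value = 2 ⊕ 2 ⊕ 0 = 0.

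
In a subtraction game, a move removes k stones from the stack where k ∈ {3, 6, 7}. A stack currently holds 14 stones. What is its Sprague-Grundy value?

1

Compute g(0), g(1), … for moves {3, 6, 7}:
k:     0  1  2  3  4  5  6  7  8  9 10 11 12 13 14
g(k):  0  0  0  1  1  1  2  2  2  3  0  0  0  1  1
So g(14) = 1.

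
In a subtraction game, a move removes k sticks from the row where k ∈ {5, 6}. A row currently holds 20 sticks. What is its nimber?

1

Grundy values for subtraction set {5, 6}:
k:     0  1  2  3  4  5  6  7  8  9 10 11 12 13 14 15 16 17 18 19 20
g(k):  0  0  0  0  0  1  1  1  1  1  2  0  0  0  0  0  1  1  1  1  1
So g(20) = 1.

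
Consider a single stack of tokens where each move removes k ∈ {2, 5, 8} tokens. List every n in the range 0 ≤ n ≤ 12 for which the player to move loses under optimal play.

Grundy values for subtraction set {2, 5, 8}:
k:     0  1  2  3  4  5  6  7  8  9 10 11 12
g(k):  0  0  1  1  0  2  1  0  2  1  0  0  1
The P-positions (g = 0) in 0..12 are 0, 1, 4, 7, 10, 11.

0, 1, 4, 7, 10, 11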